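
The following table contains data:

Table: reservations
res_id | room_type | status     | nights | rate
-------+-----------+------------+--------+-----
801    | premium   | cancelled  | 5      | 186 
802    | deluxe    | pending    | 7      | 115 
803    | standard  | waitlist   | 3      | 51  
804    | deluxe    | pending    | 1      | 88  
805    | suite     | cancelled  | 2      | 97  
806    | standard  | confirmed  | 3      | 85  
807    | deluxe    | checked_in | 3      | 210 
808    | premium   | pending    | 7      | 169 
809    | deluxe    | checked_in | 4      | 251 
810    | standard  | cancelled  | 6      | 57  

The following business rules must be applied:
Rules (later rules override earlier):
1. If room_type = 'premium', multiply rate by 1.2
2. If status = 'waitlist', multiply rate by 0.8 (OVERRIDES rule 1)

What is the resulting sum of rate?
1369.8

Step 1: Rule 2 takes priority for records with status = 'waitlist'
  - 1 records: 51 × 0.8 = 40.8
Step 2: Rule 1 applies to remaining records with room_type = 'premium'
  - 2 records: 355 × 1.2 = 426.0
Step 3: Other records unchanged: 903
Step 4: Final sum = 40.8 + 426.0 + 903 = 1369.8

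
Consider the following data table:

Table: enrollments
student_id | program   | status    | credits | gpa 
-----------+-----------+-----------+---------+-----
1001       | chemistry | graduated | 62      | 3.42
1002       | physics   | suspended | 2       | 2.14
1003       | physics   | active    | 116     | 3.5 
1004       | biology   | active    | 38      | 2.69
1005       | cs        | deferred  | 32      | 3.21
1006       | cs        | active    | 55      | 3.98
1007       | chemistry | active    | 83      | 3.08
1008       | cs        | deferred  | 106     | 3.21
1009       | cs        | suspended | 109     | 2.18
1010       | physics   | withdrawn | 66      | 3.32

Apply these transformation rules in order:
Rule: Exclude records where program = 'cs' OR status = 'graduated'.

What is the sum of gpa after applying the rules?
14.73

Step 1: Find records where program = 'cs' OR status = 'graduated'
Step 2: 5 records match, summing to 16.0
Step 3: Original sum: 30.73
Step 4: Remaining sum = 30.73 - 16.0 = 14.73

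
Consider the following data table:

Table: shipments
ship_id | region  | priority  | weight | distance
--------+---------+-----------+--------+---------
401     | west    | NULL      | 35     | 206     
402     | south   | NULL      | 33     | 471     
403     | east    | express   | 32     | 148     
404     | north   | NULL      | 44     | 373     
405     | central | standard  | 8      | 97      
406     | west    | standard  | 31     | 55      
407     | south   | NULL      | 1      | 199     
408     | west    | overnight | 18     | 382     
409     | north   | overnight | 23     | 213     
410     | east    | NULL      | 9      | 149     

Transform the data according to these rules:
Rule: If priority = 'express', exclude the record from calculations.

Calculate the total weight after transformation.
202

Step 1: Identify records where priority = 'express'
Step 2: The excluded records sum to 32
Step 3: Original total weight = 234
Step 4: Remaining total = 234 - 32 = 202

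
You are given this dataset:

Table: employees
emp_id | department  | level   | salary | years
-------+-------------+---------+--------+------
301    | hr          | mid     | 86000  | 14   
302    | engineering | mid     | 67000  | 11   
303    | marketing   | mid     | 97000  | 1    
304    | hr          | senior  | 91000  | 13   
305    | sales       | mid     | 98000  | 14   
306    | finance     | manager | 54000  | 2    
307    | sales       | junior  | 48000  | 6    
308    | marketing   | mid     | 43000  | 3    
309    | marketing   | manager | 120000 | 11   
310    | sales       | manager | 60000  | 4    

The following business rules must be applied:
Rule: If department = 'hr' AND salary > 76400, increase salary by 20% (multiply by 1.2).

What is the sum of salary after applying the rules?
799400.0

Step 1: Find records where department = 'hr' AND salary > 76400
Step 2: 2 records match, summing to 177000
Step 3: After multiplier: 177000 × 1.2 = 212400.0
Step 4: Unaffected records sum: 587000
Step 5: Final sum = 212400.0 + 587000 = 799400.0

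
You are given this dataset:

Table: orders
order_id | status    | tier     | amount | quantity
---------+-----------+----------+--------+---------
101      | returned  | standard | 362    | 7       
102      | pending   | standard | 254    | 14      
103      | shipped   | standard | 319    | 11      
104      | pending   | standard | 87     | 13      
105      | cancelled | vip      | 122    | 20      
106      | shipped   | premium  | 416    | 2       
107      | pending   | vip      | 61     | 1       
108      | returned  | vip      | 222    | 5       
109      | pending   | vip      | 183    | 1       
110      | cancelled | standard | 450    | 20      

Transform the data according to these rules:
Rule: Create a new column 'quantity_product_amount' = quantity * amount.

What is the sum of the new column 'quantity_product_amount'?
24356

Step 1: For each record, compute quantity * amount
Example calculations:
  7 * 362 = 2534
  14 * 254 = 3556
  11 * 319 = 3509
  ...
Step 2: Sum all derived values
Step 3: Total = 24356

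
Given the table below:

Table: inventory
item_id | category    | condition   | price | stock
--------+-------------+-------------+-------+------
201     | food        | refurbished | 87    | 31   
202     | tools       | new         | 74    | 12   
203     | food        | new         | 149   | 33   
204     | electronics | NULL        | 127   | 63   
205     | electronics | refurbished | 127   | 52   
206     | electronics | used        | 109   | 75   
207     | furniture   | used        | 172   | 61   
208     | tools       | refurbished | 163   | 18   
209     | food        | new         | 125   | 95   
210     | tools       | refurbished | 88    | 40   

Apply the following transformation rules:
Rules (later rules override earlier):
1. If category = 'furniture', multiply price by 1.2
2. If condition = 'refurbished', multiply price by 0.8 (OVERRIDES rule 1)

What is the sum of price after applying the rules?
1162.4

Step 1: Rule 2 takes priority for records with condition = 'refurbished'
  - 4 records: 465 × 0.8 = 372.0
Step 2: Rule 1 applies to remaining records with category = 'furniture'
  - 1 records: 172 × 1.2 = 206.4
Step 3: Other records unchanged: 584
Step 4: Final sum = 372.0 + 206.4 + 584 = 1162.4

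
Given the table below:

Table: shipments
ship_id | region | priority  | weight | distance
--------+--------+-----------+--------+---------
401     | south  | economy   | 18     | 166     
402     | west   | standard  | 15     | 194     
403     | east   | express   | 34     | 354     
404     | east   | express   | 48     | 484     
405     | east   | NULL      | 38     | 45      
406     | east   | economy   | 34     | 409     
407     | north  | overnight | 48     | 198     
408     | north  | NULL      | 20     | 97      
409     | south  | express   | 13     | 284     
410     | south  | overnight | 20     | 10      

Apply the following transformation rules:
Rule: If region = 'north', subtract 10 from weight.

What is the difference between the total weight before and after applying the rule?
20

Step 1: Original sum of weight = 288
Step 2: 2 records have region = 'north'
Step 3: Each affected record changes by -10
Step 4: Total change = 2 × -10 = -20
Step 5: New sum = 288 + -20 = 268
Step 6: Difference = |268 - 288| = 20
        (Sum decreased by 20)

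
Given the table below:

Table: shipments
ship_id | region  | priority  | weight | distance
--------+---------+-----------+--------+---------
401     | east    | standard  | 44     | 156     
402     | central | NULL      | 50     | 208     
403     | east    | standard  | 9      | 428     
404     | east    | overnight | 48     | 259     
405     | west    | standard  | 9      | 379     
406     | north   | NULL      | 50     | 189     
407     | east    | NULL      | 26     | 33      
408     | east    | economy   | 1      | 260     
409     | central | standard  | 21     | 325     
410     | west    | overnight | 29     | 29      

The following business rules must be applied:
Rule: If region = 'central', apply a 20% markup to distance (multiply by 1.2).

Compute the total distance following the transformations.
2372.6

Step 1: Records with region = 'central' have total distance = 533
Step 2: Apply multiplier: 533 × 1.2 = 639.6
Step 3: Other records total: 1733
Step 4: Final sum = 639.6 + 1733 = 2372.6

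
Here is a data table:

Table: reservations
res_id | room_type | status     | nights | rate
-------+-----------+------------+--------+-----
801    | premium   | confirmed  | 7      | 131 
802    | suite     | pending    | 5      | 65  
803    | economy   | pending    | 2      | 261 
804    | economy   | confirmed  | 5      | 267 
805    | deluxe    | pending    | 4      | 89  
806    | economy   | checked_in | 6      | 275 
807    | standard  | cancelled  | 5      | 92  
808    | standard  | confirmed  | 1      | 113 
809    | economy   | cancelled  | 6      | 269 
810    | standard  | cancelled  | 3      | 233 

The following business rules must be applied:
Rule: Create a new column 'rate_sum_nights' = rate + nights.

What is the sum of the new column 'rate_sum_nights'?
1839

Step 1: For each record, compute rate + nights
Example calculations:
  131 + 7 = 138
  65 + 5 = 70
  261 + 2 = 263
  ...
Step 2: Sum all derived values
Step 3: Total = 1839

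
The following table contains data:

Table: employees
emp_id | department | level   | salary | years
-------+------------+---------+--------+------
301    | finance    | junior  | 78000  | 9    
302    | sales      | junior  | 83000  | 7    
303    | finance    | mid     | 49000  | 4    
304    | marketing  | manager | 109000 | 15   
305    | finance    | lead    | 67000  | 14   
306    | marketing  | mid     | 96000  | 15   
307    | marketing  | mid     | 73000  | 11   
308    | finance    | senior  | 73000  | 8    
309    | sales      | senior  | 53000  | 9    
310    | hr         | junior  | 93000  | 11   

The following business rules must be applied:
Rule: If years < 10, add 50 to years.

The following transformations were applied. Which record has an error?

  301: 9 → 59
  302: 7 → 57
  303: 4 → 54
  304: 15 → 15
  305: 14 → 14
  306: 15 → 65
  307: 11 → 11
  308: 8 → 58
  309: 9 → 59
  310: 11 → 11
Record 306 has an error. The correct transformed value should be 15, not 65.

Step 1: Check each record against the rule
Step 2: Record 306 has years = 15
Step 3: Since 15 >= 10, the bonus should not have been applied
Step 4: Correct value = 15, but claimed value = 65
Conclusion: Record 306 has the error.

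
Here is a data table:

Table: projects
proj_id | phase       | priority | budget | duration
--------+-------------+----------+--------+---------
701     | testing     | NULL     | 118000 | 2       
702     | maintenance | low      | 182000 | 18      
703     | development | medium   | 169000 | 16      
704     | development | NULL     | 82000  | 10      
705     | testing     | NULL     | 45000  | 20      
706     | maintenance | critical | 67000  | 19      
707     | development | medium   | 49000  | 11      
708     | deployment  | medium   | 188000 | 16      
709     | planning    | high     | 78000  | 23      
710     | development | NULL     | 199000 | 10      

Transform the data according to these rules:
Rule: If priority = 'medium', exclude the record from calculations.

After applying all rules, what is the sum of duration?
102

Step 1: Identify records where priority = 'medium'
Step 2: The excluded records sum to 43
Step 3: Original total duration = 145
Step 4: Remaining total = 145 - 43 = 102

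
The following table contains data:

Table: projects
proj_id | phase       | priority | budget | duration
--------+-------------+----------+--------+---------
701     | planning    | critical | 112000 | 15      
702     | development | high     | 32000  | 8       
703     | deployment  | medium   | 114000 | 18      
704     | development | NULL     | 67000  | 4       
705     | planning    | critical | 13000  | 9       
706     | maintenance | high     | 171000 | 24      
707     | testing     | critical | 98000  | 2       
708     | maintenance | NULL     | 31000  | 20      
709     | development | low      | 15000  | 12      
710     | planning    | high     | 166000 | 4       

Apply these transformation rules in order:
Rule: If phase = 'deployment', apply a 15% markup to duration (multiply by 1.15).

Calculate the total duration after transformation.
118.7

Step 1: Records with phase = 'deployment' have total duration = 18
Step 2: Apply multiplier: 18 × 1.15 = 20.7
Step 3: Other records total: 98
Step 4: Final sum = 20.7 + 98 = 118.7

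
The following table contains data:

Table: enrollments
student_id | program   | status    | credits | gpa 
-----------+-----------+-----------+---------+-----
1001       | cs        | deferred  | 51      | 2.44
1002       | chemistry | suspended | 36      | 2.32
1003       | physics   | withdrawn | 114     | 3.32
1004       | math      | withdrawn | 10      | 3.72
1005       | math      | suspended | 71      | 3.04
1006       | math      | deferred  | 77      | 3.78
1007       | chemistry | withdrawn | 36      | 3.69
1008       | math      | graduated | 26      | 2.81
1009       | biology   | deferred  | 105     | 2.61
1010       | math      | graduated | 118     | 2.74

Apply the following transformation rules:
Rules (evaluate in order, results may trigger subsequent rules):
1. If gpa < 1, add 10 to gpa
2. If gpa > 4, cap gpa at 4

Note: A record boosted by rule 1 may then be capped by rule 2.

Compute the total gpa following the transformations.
30.47

Step 1: Apply rule 1 to records with gpa < 1
  - 0 records get bonus of 10
  - Of these, 0 records then exceed 4 and get capped
Step 2: Apply rule 2 to records with gpa > 4
  - 0 records (original) are capped
Step 3: Calculate final sum = 30.47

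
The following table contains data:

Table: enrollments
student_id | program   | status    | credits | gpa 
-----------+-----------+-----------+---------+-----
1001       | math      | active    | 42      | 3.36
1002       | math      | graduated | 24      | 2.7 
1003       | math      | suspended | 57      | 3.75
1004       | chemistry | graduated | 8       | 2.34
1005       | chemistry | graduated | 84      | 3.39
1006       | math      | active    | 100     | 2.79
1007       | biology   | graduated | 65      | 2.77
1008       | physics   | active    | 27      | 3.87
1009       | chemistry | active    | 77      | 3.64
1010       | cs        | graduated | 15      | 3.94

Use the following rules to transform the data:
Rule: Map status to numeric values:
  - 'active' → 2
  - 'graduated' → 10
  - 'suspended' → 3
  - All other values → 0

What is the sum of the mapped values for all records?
61

Step 1: Apply mapping to each record
Step 2: Count by status:
  'active': 4 records × 2 = 8
  'graduated': 5 records × 10 = 50
  'suspended': 1 records × 3 = 3
Step 3: Sum all mapped values = 61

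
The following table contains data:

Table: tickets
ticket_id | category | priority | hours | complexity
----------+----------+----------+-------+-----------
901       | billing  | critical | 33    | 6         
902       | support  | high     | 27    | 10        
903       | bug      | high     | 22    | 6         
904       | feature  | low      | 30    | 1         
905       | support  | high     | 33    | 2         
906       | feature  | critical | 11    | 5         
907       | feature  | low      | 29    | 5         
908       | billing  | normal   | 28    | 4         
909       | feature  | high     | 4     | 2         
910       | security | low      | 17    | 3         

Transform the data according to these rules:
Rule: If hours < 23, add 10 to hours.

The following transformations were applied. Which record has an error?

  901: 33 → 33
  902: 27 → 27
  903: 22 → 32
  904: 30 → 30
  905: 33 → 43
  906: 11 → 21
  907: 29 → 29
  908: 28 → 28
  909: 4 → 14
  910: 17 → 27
Record 905 has an error. The correct transformed value should be 33, not 43.

Step 1: Check each record against the rule
Step 2: Record 905 has hours = 33
Step 3: Since 33 >= 23, the bonus should not have been applied
Step 4: Correct value = 33, but claimed value = 43
Conclusion: Record 905 has the error.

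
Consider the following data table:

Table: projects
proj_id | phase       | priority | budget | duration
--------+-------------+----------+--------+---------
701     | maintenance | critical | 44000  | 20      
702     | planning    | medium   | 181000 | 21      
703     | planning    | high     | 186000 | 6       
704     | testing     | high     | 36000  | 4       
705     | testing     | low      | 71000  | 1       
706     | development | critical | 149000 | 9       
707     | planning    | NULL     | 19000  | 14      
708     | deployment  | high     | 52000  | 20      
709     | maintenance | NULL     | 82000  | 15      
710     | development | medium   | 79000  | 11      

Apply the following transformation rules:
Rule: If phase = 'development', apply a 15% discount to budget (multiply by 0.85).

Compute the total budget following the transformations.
864800.0

Step 1: Records with phase = 'development' have total budget = 228000
Step 2: Apply multiplier: 228000 × 0.85 = 193800.0
Step 3: Other records total: 671000
Step 4: Final sum = 193800.0 + 671000 = 864800.0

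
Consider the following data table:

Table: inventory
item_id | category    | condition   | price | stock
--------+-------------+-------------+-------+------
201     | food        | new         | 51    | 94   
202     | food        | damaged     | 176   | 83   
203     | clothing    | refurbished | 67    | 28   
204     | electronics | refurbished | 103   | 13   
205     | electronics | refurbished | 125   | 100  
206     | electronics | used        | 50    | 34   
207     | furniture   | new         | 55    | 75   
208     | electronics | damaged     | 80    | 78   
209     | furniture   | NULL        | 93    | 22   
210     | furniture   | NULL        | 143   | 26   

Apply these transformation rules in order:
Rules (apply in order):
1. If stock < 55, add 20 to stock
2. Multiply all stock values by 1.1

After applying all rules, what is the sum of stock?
718.3

Step 1: Apply Rule 1 - Add 20 to records with stock < 55
  - 5 records affected: 123 + (5 × 20) = 223
  - Unaffected records: 430
  - Sum after Rule 1: 653
Step 2: Apply Rule 2 - Multiply all by 1.1
  - 653 × 1.1 = 718.3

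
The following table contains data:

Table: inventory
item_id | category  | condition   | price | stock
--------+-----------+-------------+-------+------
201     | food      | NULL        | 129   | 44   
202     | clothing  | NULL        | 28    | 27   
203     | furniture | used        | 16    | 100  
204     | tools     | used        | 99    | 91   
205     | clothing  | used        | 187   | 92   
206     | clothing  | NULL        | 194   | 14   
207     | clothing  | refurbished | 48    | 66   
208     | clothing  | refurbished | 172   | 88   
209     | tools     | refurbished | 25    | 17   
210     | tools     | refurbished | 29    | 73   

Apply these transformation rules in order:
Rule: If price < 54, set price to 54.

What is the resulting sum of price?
1051

Step 1: 5 records have price < 54
Step 2: These records originally summed to 146
Step 3: After setting to minimum: 5 × 54 = 270
Step 4: Unaffected records sum: 781
Step 5: Final sum = 270 + 781 = 1051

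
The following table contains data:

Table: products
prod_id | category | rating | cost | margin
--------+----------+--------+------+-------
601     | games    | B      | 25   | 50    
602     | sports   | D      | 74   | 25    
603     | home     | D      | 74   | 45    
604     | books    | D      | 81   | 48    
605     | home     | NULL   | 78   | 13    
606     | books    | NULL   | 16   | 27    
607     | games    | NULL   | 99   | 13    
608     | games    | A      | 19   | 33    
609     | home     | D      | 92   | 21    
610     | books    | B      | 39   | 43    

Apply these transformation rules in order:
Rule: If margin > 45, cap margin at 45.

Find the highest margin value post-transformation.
45

Step 1: Original maximum margin = 50
Step 2: Apply cap at 45
Step 3: 2 records had margin > 45 and were capped
Step 4: Maximum after transformation = 45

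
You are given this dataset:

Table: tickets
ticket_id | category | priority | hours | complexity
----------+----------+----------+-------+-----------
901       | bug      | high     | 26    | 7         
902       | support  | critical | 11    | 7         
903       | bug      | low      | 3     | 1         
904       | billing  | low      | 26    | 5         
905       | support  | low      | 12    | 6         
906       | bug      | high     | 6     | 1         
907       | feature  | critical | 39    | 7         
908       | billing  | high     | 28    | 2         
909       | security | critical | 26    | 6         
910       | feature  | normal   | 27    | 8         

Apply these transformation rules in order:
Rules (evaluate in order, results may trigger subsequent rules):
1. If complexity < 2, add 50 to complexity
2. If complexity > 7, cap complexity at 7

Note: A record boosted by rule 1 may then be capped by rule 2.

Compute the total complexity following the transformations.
61

Step 1: Apply rule 1 to records with complexity < 2
  - 2 records get bonus of 50
  - Of these, 2 records then exceed 7 and get capped
Step 2: Apply rule 2 to records with complexity > 7
  - 1 records (original) are capped
Step 3: Calculate final sum = 61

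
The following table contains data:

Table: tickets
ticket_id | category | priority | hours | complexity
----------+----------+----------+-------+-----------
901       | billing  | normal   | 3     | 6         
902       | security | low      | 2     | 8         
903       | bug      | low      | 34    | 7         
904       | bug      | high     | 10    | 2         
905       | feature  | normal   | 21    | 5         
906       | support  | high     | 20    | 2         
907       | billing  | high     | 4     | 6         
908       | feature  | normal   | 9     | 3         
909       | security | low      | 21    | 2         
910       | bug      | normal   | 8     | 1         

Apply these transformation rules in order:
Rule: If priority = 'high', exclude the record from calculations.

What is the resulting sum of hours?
98

Step 1: Identify records where priority = 'high'
Step 2: The excluded records sum to 34
Step 3: Original total hours = 132
Step 4: Remaining total = 132 - 34 = 98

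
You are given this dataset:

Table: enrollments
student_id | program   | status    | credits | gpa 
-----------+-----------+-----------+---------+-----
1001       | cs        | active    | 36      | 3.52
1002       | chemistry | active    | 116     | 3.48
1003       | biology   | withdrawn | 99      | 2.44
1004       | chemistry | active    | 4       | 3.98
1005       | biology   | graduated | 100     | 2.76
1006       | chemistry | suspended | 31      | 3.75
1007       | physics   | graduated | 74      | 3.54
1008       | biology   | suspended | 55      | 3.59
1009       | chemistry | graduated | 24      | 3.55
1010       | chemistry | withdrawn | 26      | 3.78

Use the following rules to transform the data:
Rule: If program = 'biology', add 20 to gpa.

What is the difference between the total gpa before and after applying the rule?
60.0

Step 1: Original sum of gpa = 34.39
Step 2: 3 records have program = 'biology'
Step 3: Each affected record changes by 20
Step 4: Total change = 3 × 20 = 60
Step 5: New sum = 34.39 + 60 = 94.39
Step 6: Difference = |94.39 - 34.39| = 60.0
        (Sum increased by 60.0)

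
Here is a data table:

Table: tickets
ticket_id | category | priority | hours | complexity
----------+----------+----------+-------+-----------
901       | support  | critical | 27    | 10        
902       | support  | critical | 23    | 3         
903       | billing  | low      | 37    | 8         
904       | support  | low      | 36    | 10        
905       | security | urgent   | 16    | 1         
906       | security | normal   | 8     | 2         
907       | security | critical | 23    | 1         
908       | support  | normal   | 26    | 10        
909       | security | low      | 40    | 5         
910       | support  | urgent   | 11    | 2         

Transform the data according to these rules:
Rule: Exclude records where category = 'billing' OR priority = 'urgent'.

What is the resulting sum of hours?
183

Step 1: Find records where category = 'billing' OR priority = 'urgent'
Step 2: 3 records match, summing to 64
Step 3: Original sum: 247
Step 4: Remaining sum = 247 - 64 = 183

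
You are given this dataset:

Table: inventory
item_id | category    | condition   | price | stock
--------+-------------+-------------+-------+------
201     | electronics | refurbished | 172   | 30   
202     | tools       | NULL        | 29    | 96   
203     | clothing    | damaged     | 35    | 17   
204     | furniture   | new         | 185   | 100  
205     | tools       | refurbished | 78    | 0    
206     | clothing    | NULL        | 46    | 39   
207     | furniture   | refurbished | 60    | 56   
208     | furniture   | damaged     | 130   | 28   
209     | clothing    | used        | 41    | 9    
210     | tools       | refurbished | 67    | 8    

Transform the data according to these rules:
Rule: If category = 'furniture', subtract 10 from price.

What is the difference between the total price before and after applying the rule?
30

Step 1: Original sum of price = 843
Step 2: 3 records have category = 'furniture'
Step 3: Each affected record changes by -10
Step 4: Total change = 3 × -10 = -30
Step 5: New sum = 843 + -30 = 813
Step 6: Difference = |813 - 843| = 30
        (Sum decreased by 30)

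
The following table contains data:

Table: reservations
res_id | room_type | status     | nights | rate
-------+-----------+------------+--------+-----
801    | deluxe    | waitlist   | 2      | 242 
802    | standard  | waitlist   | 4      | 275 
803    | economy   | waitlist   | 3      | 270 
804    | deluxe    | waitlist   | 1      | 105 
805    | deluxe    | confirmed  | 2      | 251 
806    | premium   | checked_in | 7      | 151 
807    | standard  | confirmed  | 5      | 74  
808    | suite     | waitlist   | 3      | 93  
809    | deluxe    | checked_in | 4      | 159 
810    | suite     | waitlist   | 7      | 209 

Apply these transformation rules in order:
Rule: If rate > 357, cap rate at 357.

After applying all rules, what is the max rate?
275

Step 1: Original maximum rate = 275
Step 2: Check cap of 357 against maximum
Step 3: No records exceed the cap (max 275 <= cap 357), so no capping applies
Step 4: Maximum after transformation = 275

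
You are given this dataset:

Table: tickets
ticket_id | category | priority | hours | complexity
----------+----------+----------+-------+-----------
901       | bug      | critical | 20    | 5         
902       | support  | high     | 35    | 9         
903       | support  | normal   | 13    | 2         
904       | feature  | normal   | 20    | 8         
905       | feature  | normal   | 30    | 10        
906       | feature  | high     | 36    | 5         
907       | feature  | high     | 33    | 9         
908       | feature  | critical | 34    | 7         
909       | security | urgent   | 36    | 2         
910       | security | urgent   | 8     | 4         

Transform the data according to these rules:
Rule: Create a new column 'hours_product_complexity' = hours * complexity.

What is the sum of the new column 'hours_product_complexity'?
1720

Step 1: For each record, compute hours * complexity
Example calculations:
  20 * 5 = 100
  35 * 9 = 315
  13 * 2 = 26
  ...
Step 2: Sum all derived values
Step 3: Total = 1720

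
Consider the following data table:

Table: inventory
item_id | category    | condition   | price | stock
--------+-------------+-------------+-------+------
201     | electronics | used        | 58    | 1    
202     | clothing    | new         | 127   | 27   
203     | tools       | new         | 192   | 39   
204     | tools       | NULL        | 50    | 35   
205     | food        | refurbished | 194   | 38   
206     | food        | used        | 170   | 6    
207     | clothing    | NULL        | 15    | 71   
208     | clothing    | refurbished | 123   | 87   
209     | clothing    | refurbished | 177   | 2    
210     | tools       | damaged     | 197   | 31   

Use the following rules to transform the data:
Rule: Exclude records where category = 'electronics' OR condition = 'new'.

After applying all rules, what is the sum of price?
926

Step 1: Find records where category = 'electronics' OR condition = 'new'
Step 2: 3 records match, summing to 377
Step 3: Original sum: 1303
Step 4: Remaining sum = 1303 - 377 = 926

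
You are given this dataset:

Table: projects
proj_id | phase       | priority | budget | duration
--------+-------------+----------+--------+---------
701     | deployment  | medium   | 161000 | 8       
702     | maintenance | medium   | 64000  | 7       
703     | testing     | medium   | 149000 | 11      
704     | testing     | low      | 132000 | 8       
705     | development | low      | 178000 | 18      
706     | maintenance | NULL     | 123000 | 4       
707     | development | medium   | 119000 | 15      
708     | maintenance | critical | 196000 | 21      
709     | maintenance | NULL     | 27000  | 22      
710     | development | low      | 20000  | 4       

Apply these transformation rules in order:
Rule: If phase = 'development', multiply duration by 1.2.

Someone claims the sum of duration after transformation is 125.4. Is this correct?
Yes, the result is correct.

Step 1: Calculate the correct sum after transformation
Step 2: Apply multiplier 1.2 to records where phase = 'development'
Step 3: Correct result = 125.4
Step 4: Claimed result = 125.4
Step 5: 125.4 = 125.4 ✓
Conclusion: The claimed result is correct.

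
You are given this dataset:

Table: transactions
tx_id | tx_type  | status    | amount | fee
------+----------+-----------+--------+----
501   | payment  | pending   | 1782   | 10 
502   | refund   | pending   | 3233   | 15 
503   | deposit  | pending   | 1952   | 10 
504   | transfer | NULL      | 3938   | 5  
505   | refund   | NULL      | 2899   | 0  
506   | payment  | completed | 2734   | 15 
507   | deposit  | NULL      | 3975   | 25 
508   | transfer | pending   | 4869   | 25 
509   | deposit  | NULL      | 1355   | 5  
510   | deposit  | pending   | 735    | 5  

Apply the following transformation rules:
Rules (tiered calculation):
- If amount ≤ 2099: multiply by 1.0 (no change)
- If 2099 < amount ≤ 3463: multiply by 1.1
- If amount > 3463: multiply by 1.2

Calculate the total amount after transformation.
30915.0

Step 1: Tier 1 (amount ≤ 2099): 4 records, sum = 5824 × 1.0 = 5824.0
Step 2: Tier 2 (2099 < amount ≤ 3463): 3 records, sum = 8866 × 1.1 = 9752.6
Step 3: Tier 3 (amount > 3463): 3 records, sum = 12782 × 1.2 = 15338.4
Step 4: Final sum = 5824.0 + 9752.6 + 15338.4 = 30915.0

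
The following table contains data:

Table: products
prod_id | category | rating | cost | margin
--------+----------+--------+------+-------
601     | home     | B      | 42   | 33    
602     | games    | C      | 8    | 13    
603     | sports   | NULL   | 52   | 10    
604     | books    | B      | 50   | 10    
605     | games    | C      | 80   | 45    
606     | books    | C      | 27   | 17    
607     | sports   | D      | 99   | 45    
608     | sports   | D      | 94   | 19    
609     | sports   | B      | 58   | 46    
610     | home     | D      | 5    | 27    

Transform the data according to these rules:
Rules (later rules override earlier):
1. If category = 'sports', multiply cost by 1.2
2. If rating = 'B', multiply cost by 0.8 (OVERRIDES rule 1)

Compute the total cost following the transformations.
534.0

Step 1: Rule 2 takes priority for records with rating = 'B'
  - 3 records: 150 × 0.8 = 120.0
Step 2: Rule 1 applies to remaining records with category = 'sports'
  - 3 records: 245 × 1.2 = 294.0
Step 3: Other records unchanged: 120
Step 4: Final sum = 120.0 + 294.0 + 120 = 534.0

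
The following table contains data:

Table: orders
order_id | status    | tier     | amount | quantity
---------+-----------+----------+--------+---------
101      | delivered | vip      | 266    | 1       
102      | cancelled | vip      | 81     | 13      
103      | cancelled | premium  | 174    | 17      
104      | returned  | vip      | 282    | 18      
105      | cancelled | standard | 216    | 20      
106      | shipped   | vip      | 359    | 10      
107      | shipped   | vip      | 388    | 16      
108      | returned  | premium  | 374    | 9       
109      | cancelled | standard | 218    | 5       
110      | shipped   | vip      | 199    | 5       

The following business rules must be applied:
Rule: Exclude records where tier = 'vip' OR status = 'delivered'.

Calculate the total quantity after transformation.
51

Step 1: Find records where tier = 'vip' OR status = 'delivered'
Step 2: 6 records match, summing to 63
Step 3: Original sum: 114
Step 4: Remaining sum = 114 - 63 = 51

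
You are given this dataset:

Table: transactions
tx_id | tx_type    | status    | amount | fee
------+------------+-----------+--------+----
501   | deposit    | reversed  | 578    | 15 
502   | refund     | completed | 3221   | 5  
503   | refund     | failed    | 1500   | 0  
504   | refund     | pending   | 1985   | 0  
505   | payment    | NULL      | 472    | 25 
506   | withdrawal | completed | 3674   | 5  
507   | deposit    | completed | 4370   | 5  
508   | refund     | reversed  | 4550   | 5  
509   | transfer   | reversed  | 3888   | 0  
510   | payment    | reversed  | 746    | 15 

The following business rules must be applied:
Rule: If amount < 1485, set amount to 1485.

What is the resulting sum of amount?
27643

Step 1: 3 records have amount < 1485
Step 2: These records originally summed to 1796
Step 3: After setting to minimum: 3 × 1485 = 4455
Step 4: Unaffected records sum: 23188
Step 5: Final sum = 4455 + 23188 = 27643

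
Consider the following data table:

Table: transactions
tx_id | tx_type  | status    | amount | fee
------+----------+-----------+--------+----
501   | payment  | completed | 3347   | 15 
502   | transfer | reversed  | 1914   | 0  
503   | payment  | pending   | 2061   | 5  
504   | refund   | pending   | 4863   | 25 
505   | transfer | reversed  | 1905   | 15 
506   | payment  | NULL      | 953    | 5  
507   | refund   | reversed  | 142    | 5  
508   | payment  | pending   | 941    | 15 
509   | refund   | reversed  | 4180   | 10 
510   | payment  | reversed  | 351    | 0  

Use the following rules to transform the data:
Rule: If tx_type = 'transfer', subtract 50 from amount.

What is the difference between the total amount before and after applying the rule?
100

Step 1: Original sum of amount = 20657
Step 2: 2 records have tx_type = 'transfer'
Step 3: Each affected record changes by -50
Step 4: Total change = 2 × -50 = -100
Step 5: New sum = 20657 + -100 = 20557
Step 6: Difference = |20557 - 20657| = 100
        (Sum decreased by 100)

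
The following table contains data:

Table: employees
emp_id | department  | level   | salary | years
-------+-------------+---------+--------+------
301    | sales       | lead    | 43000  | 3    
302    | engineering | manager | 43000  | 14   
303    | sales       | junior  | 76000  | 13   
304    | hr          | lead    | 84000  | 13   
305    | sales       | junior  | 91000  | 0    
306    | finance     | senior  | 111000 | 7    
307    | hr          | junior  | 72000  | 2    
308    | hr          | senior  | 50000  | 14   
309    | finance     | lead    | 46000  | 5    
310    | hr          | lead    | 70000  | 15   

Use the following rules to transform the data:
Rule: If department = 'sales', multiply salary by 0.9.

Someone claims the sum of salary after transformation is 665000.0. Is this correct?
Yes, the result is correct.

Step 1: Calculate the correct sum after transformation
Step 2: Apply multiplier 0.9 to records where department = 'sales'
Step 3: Correct result = 665000.0
Step 4: Claimed result = 665000.0
Step 5: 665000.0 = 665000.0 ✓
Conclusion: The claimed result is correct.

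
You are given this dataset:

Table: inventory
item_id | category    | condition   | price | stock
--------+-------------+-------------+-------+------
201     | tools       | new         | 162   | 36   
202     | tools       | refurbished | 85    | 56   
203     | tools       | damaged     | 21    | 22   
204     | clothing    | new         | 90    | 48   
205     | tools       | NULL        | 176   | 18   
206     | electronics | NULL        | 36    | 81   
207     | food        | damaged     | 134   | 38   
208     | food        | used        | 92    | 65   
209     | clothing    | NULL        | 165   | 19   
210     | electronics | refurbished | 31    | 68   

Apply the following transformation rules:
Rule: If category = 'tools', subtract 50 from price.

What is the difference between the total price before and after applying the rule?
200

Step 1: Original sum of price = 992
Step 2: 4 records have category = 'tools'
Step 3: Each affected record changes by -50
Step 4: Total change = 4 × -50 = -200
Step 5: New sum = 992 + -200 = 792
Step 6: Difference = |792 - 992| = 200
        (Sum decreased by 200)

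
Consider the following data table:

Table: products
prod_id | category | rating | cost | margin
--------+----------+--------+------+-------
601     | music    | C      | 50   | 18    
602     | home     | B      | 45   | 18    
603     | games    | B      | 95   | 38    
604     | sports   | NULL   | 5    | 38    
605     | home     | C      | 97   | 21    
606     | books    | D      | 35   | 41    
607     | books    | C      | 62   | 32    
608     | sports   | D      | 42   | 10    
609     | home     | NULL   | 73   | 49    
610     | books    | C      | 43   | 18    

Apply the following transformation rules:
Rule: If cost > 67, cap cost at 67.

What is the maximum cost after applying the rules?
67

Step 1: Original maximum cost = 97
Step 2: Apply cap at 67
Step 3: 3 records had cost > 67 and were capped
Step 4: Maximum after transformation = 67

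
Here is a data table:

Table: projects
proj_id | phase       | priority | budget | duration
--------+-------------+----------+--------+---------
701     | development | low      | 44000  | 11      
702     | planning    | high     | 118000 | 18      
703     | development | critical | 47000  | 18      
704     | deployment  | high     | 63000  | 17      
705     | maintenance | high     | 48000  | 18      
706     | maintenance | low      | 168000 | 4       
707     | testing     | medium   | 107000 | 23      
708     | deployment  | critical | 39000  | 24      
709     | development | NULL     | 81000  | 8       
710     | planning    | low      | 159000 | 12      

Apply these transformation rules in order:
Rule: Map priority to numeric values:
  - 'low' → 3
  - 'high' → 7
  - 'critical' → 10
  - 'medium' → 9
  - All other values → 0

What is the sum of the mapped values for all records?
59

Step 1: Apply mapping to each record
Step 2: Count by status:
  'low': 3 records × 3 = 9
  'high': 3 records × 7 = 21
  'critical': 2 records × 10 = 20
  'medium': 1 records × 9 = 9
Step 3: Sum all mapped values = 59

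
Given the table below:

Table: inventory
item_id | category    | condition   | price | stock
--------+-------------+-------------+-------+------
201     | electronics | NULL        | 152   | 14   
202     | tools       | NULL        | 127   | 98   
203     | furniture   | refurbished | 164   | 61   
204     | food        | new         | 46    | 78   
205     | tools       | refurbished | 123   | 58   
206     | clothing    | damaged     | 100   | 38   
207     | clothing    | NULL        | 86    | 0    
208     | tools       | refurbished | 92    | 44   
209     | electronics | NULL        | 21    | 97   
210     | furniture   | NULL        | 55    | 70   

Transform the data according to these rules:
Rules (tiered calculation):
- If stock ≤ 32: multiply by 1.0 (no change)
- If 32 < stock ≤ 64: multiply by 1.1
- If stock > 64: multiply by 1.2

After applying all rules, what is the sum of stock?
646.7

Step 1: Tier 1 (stock ≤ 32): 2 records, sum = 14 × 1.0 = 14.0
Step 2: Tier 2 (32 < stock ≤ 64): 4 records, sum = 201 × 1.1 = 221.1
Step 3: Tier 3 (stock > 64): 4 records, sum = 343 × 1.2 = 411.6
Step 4: Final sum = 14.0 + 221.1 + 411.6 = 646.7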